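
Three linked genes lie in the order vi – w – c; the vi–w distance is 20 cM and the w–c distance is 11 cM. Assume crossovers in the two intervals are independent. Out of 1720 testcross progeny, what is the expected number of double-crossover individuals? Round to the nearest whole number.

38

Map distances give recombination frequencies of 0.200 and 0.110 for the two intervals.
With no interference, expected double-crossover frequency = 0.200 × 0.110 = 0.02200.
Expected number = 0.02200 × 1720 = 37.84 ≈ 38.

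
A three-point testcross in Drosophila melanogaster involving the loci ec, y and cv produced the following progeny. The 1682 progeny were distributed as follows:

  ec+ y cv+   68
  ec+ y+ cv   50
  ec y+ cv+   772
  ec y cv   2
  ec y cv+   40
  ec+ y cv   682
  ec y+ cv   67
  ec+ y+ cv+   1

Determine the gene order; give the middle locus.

The two most frequent reciprocal classes, ec y+ cv+ and ec+ y cv, are the parental types, so the F1 was ec y+ cv+ / ec+ y cv.
The two rarest classes, ec+ y+ cv+ and ec y cv, are the double crossovers. Comparing them with the parentals, only the ec allele has switched, so ec is the middle locus and the order is y – ec – cv.

ec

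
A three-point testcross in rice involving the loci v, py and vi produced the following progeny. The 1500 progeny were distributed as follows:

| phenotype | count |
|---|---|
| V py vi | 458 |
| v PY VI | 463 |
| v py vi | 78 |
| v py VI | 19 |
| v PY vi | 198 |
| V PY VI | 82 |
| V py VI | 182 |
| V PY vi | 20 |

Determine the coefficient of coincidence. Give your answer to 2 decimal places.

0.70

The two most frequent reciprocal classes, V py vi and v PY VI, are the parental types, so the F1 was V py vi / v PY VI.
The two rarest classes, V PY vi and v py VI, are the double crossovers. Comparing them with the parentals, only the py allele has switched, so py is the middle locus and the order is vi – py – v.
vi–py: (380 + 39)/1500 = 0.2793; py–v: (160 + 39)/1500 = 0.1327.
Expected DCO frequency = 0.2793 × 0.1327 ≈ 0.03706; observed = 39/1500 ≈ 0.02600.
Coefficient of coincidence = 0.02600/0.03706 ≈ 0.70.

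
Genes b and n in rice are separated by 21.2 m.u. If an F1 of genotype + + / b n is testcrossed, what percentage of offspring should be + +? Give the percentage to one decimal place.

39.4%

A map distance of 21.2 m.u. corresponds to a recombination frequency of 0.212.
The F1 is + + / b n, so + + is a parental gamete class with expected frequency (1 − r)/2 = 0.788/2 = 0.3940.
That is 0.3940 = 39.4% of the progeny.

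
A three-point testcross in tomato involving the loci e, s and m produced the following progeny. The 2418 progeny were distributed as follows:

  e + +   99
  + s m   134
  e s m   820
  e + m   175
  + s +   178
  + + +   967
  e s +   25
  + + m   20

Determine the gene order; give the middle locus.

The two most frequent reciprocal classes, + + + and e s m, are the parental types, so the F1 was + + + / e s m.
The two rarest classes, + + m and e s +, are the double crossovers. Comparing them with the parentals, only the m allele has switched, so m is the middle locus and the order is e – m – s.

m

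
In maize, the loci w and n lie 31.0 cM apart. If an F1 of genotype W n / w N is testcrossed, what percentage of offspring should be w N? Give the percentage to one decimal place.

34.5%

A map distance of 31.0 cM corresponds to a recombination frequency of 0.310.
The F1 is W n / w N, so w N is a parental gamete class with expected frequency (1 − r)/2 = 0.690/2 = 0.3450.
That is 0.3450 = 34.5% of the progeny.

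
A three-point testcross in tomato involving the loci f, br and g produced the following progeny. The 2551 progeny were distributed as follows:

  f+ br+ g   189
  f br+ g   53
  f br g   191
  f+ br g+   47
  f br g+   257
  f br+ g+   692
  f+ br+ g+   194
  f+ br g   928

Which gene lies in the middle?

g

The two most frequent reciprocal classes, f+ br g and f br+ g+, are the parental types, so the F1 was f+ br g / f br+ g+.
The two rarest classes, f+ br g+ and f br+ g, are the double crossovers. Comparing them with the parentals, only the g allele has switched, so g is the middle locus and the order is br – g – f.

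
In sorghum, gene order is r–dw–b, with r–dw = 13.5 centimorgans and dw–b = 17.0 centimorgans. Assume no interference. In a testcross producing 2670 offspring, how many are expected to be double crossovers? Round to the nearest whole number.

Map distances give recombination frequencies of 0.135 and 0.170 for the two intervals.
With no interference, expected double-crossover frequency = 0.135 × 0.170 = 0.02295.
Expected number = 0.02295 × 2670 = 61.28 ≈ 61.

61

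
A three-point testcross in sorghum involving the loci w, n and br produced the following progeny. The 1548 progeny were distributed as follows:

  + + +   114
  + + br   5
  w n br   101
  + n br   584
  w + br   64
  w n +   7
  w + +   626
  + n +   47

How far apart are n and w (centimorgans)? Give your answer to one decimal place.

14.7 centimorgans

The two most frequent reciprocal classes, + n br and w + +, are the parental types, so the F1 was + n br / w + +.
The two rarest classes, + + br and w n +, are the double crossovers. Comparing them with the parentals, only the n allele has switched, so n is the middle locus and the order is w – n – br.
Crossovers in the w–n interval produce the single-crossover classes w n br and + + + (101 + 114 = 215) plus the double crossovers (12).
RF(w–n) = (215 + 12) / 1548 = 227/1548 = 0.1466 → 14.7 centimorgans.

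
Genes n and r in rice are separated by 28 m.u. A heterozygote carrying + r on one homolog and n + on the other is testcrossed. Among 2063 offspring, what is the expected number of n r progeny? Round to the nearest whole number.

A map distance of 28 m.u. corresponds to a recombination frequency of 0.280.
The F1 is + r / n +, so n r is a recombinant gamete class with expected frequency r/2 = 0.280/2 = 0.1400.
Expected number = 0.1400 × 2063 = 288.82 ≈ 289.

289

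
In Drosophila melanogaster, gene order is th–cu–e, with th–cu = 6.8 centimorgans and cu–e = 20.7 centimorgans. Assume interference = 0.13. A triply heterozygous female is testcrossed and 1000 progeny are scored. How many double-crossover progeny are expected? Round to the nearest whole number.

12

Map distances give recombination frequencies of 0.068 and 0.207 for the two intervals.
With interference 0.13 (so coincidence = 0.87), expected double-crossover frequency = 0.068 × 0.207 × 0.87 = 0.01225.
Expected number = 0.01225 × 1000 = 12.25 ≈ 12.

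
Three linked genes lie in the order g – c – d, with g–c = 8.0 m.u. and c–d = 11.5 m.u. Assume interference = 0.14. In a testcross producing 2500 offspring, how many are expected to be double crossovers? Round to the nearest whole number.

20

Map distances give recombination frequencies of 0.080 and 0.115 for the two intervals.
With interference 0.14 (so coincidence = 0.86), expected double-crossover frequency = 0.080 × 0.115 × 0.86 = 0.00791.
Expected number = 0.00791 × 2500 = 19.78 ≈ 20.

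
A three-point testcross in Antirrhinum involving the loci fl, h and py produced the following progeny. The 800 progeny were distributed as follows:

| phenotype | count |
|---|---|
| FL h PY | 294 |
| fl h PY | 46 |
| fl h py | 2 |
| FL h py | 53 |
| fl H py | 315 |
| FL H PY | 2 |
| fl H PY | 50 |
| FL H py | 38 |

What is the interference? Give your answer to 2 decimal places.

The two most frequent reciprocal classes, fl H py and FL h PY, are the parental types, so the F1 was fl H py / FL h PY.
The two rarest classes, fl h py and FL H PY, are the double crossovers. Comparing them with the parentals, only the h allele has switched, so h is the middle locus and the order is fl – h – py.
fl–h: (84 + 4)/800 = 0.1100; h–py: (103 + 4)/800 = 0.1338.
Expected DCO frequency = 0.1100 × 0.1338 ≈ 0.01472; observed = 4/800 ≈ 0.00500.
Coefficient of coincidence = 0.00500/0.01472 ≈ 0.34; interference = 1 − 0.34 = 0.66.

0.66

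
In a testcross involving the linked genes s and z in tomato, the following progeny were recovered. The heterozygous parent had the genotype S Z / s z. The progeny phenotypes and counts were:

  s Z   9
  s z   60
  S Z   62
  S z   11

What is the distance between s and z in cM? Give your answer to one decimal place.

The recombinant classes are S z and s Z: 11 + 9 = 20.
Recombination frequency = 20/142 = 0.1408 ≈ 14.1%, i.e. 14.1 cM.

14.1 cM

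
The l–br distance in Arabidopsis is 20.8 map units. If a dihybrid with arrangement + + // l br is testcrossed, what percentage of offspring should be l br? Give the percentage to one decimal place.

39.6%

A map distance of 20.8 map units corresponds to a recombination frequency of 0.208.
The F1 is + + / l br, so l br is a parental gamete class with expected frequency (1 − r)/2 = 0.792/2 = 0.3960.
That is 0.3960 = 39.6% of the progeny.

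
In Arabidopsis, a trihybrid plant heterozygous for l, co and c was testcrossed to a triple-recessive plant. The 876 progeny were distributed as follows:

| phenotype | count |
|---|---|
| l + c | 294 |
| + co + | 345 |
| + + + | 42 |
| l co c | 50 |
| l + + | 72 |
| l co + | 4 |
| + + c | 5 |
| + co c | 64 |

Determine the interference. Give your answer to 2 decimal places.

0.46

The two most frequent reciprocal classes, l + c and + co +, are the parental types, so the F1 was l + c / + co +.
The two rarest classes, + + c and l co +, are the double crossovers. Comparing them with the parentals, only the l allele has switched, so l is the middle locus and the order is co – l – c.
co–l: (92 + 9)/876 = 0.1153; l–c: (136 + 9)/876 = 0.1655.
Expected DCO frequency = 0.1153 × 0.1655 ≈ 0.01908; observed = 9/876 ≈ 0.01027.
Coefficient of coincidence = 0.01027/0.01908 ≈ 0.54; interference = 1 − 0.54 = 0.46.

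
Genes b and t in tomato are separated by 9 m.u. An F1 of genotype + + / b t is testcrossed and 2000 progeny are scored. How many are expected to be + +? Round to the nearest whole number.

910

A map distance of 9 m.u. corresponds to a recombination frequency of 0.090.
The F1 is + + / b t, so + + is a parental gamete class with expected frequency (1 − r)/2 = 0.910/2 = 0.4550.
Expected number = 0.4550 × 2000 = 910.00 ≈ 910.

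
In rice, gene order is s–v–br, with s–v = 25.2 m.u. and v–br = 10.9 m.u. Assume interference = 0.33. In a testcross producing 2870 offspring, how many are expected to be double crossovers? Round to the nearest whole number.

Map distances give recombination frequencies of 0.252 and 0.109 for the two intervals.
With interference 0.33 (so coincidence = 0.67), expected double-crossover frequency = 0.252 × 0.109 × 0.67 = 0.01840.
Expected number = 0.01840 × 2870 = 52.82 ≈ 53.

53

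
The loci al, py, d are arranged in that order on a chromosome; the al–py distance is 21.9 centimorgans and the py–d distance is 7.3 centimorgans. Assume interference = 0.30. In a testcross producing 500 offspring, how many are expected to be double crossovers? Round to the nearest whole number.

Map distances give recombination frequencies of 0.219 and 0.073 for the two intervals.
With interference 0.30 (so coincidence = 0.70), expected double-crossover frequency = 0.219 × 0.073 × 0.70 = 0.01119.
Expected number = 0.01119 × 500 = 5.60 ≈ 6.

6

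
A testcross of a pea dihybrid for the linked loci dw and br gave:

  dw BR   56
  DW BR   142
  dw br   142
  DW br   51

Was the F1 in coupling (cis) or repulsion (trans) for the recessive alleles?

cis

The two most frequent classes are DW BR (142) and dw br (142); these are the parental (non-recombinant) types.
So the F1 carried DW BR on one chromosome and dw br on the other — the recessive alleles are on the same chromosome (cis / coupling).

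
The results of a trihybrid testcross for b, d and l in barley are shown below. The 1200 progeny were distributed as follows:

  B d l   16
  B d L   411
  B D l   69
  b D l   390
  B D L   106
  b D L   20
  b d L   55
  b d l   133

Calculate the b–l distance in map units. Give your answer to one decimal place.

The two most frequent reciprocal classes, b D l and B d L, are the parental types, so the F1 was b D l / B d L.
The two rarest classes, b D L and B d l, are the double crossovers. Comparing them with the parentals, only the l allele has switched, so l is the middle locus and the order is d – l – b.
Crossovers in the l–b interval produce the single-crossover classes B D l and b d L (69 + 55 = 124) plus the double crossovers (36).
RF(l–b) = (124 + 36) / 1200 = 160/1200 = 0.1333 → 13.3 map units.

13.3 map units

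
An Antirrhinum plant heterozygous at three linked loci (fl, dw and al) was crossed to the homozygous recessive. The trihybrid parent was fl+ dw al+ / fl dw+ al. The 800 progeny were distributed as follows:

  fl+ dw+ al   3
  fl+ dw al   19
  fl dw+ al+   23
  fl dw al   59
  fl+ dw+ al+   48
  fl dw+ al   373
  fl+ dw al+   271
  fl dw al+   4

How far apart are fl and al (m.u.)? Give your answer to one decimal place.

The two rarest classes, fl dw al+ and fl+ dw+ al, are the double crossovers. Comparing them with the parentals, only the fl allele has switched, so fl is the middle locus and the order is al – fl – dw.
Crossovers in the al–fl interval produce the single-crossover classes fl+ dw al and fl dw+ al+ (19 + 23 = 42) plus the double crossovers (7).
RF(al–fl) = (42 + 7) / 800 = 49/800 = 0.0612 → 6.1 m.u.

6.1 m.u.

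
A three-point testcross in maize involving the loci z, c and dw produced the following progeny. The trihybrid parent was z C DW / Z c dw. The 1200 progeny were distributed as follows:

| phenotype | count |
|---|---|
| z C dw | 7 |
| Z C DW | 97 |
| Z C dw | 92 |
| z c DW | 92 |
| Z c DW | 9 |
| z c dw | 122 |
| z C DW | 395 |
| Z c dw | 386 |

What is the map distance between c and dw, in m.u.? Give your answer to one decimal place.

16.7 m.u.

The two rarest classes, z C dw and Z c DW, are the double crossovers. Comparing them with the parentals, only the dw allele has switched, so dw is the middle locus and the order is z – dw – c.
Crossovers in the dw–c interval produce the single-crossover classes z c DW and Z C dw (92 + 92 = 184) plus the double crossovers (16).
RF(dw–c) = (184 + 16) / 1200 = 200/1200 = 0.1667 → 16.7 m.u.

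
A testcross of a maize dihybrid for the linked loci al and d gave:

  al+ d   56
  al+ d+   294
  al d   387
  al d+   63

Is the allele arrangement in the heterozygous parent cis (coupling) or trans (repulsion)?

cis

The two most frequent classes are al+ d+ (294) and al d (387); these are the parental (non-recombinant) types.
So the F1 carried al+ d+ on one chromosome and al d on the other — the recessive alleles are on the same chromosome (cis / coupling).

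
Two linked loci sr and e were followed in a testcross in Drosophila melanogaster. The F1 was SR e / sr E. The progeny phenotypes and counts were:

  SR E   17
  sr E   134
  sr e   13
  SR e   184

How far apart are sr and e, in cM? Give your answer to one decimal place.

8.6 cM

The recombinant classes are SR E and sr e: 17 + 13 = 30.
Recombination frequency = 30/348 = 0.0862 ≈ 8.6%, i.e. 8.6 cM.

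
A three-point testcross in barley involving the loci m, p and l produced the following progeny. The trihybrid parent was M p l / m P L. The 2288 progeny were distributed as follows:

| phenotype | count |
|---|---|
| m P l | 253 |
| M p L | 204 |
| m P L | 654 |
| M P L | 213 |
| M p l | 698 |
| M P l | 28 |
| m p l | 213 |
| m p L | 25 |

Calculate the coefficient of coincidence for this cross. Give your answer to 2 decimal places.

0.50

The two rarest classes, M P l and m p L, are the double crossovers. Comparing them with the parentals, only the p allele has switched, so p is the middle locus and the order is m – p – l.
m–p: (426 + 53)/2288 = 0.2094; p–l: (457 + 53)/2288 = 0.2229.
Expected DCO frequency = 0.2094 × 0.2229 ≈ 0.04668; observed = 53/2288 ≈ 0.02316.
Coefficient of coincidence = 0.02316/0.04668 ≈ 0.50.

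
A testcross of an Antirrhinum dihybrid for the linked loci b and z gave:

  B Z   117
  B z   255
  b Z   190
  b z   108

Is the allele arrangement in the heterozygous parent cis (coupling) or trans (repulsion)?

The two most frequent classes are B z (255) and b Z (190); these are the parental (non-recombinant) types.
So the F1 carried B z on one chromosome and b Z on the other — the recessive alleles are on opposite chromosomes (trans / repulsion).

trans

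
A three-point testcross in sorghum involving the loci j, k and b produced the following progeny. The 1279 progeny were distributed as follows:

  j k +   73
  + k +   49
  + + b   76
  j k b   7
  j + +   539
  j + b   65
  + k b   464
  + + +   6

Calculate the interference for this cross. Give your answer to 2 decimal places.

0.19

The two most frequent reciprocal classes, + k b and j + +, are the parental types, so the F1 was + k b / j + +.
The two rarest classes, j k b and + + +, are the double crossovers. Comparing them with the parentals, only the j allele has switched, so j is the middle locus and the order is b – j – k.
b–j: (114 + 13)/1279 = 0.0993; j–k: (149 + 13)/1279 = 0.1267.
Expected DCO frequency = 0.0993 × 0.1267 ≈ 0.01258; observed = 13/1279 ≈ 0.01016.
Coefficient of coincidence = 0.01016/0.01258 ≈ 0.81; interference = 1 − 0.81 = 0.19.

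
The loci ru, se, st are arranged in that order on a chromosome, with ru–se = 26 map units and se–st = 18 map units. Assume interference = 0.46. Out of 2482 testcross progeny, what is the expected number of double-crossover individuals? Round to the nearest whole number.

Map distances give recombination frequencies of 0.260 and 0.180 for the two intervals.
With interference 0.46 (so coincidence = 0.54), expected double-crossover frequency = 0.260 × 0.180 × 0.54 = 0.02527.
Expected number = 0.02527 × 2482 = 62.73 ≈ 63.

63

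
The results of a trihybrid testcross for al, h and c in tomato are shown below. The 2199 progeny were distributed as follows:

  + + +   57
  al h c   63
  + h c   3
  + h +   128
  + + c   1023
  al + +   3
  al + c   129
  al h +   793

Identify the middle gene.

h

The two most frequent reciprocal classes, + + c and al h +, are the parental types, so the F1 was + + c / al h +.
The two rarest classes, + h c and al + +, are the double crossovers. Comparing them with the parentals, only the h allele has switched, so h is the middle locus and the order is al – h – c.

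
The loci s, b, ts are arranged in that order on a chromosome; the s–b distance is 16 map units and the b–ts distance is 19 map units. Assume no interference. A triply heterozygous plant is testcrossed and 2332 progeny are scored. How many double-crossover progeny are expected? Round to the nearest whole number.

Map distances give recombination frequencies of 0.160 and 0.190 for the two intervals.
With no interference, expected double-crossover frequency = 0.160 × 0.190 = 0.03040.
Expected number = 0.03040 × 2332 = 70.89 ≈ 71.

71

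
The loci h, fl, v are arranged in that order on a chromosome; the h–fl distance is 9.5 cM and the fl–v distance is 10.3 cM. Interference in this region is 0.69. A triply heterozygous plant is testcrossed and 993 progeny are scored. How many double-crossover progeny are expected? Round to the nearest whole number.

Map distances give recombination frequencies of 0.095 and 0.103 for the two intervals.
With interference 0.69 (so coincidence = 0.31), expected double-crossover frequency = 0.095 × 0.103 × 0.31 = 0.00303.
Expected number = 0.00303 × 993 = 3.01 ≈ 3.

3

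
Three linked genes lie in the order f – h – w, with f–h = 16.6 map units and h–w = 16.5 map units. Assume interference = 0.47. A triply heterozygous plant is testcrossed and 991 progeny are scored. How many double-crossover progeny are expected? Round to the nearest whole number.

Map distances give recombination frequencies of 0.166 and 0.165 for the two intervals.
With interference 0.47 (so coincidence = 0.53), expected double-crossover frequency = 0.166 × 0.165 × 0.53 = 0.01452.
Expected number = 0.01452 × 991 = 14.39 ≈ 14.

14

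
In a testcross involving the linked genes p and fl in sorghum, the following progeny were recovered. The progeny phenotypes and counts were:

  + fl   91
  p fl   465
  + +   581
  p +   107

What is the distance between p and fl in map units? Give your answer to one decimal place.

The two most frequent classes, + + (581) and p fl (465), are the parental types, so the F1 was + + / p fl.
The recombinant classes are + fl and p +: 91 + 107 = 198.
Recombination frequency = 198/1244 = 0.1592 ≈ 15.9%, i.e. 15.9 map units.

15.9 map units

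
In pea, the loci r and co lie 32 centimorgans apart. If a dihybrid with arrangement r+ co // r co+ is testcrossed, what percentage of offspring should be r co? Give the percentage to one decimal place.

A map distance of 32 centimorgans corresponds to a recombination frequency of 0.320.
The F1 is r+ co / r co+, so r co is a recombinant gamete class with expected frequency r/2 = 0.320/2 = 0.1600.
That is 0.1600 = 16.0% of the progeny.

16.0%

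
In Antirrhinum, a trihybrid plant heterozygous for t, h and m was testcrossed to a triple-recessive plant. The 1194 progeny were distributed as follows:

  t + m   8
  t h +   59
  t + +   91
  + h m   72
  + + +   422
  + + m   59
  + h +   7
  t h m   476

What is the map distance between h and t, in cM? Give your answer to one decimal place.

14.9 cM

The two most frequent reciprocal classes, t h m and + + +, are the parental types, so the F1 was t h m / + + +.
The two rarest classes, t + m and + h +, are the double crossovers. Comparing them with the parentals, only the h allele has switched, so h is the middle locus and the order is t – h – m.
Crossovers in the t–h interval produce the single-crossover classes + h m and t + + (72 + 91 = 163) plus the double crossovers (15).
RF(t–h) = (163 + 15) / 1194 = 178/1194 = 0.1491 → 14.9 cM.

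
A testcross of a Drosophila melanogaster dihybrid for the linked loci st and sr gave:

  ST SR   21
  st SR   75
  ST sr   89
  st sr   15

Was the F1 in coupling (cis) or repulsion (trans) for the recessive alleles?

trans

The two most frequent classes are ST sr (89) and st SR (75); these are the parental (non-recombinant) types.
So the F1 carried ST sr on one chromosome and st SR on the other — the recessive alleles are on opposite chromosomes (trans / repulsion).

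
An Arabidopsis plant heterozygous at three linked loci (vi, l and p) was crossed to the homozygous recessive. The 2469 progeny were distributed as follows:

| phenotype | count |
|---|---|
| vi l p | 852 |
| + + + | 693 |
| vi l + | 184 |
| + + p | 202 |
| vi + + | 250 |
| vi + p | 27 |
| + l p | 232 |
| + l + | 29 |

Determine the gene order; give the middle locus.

The two most frequent reciprocal classes, + + + and vi l p, are the parental types, so the F1 was + + + / vi l p.
The two rarest classes, + l + and vi + p, are the double crossovers. Comparing them with the parentals, only the l allele has switched, so l is the middle locus and the order is p – l – vi.

l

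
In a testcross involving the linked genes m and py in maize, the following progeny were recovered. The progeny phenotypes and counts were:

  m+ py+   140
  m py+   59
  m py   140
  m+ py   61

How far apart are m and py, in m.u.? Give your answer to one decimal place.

The two most frequent classes, m+ py+ (140) and m py (140), are the parental types, so the F1 was m+ py+ / m py.
The recombinant classes are m+ py and m py+: 61 + 59 = 120.
Recombination frequency = 120/400 = 0.3000 ≈ 30.0%, i.e. 30.0 m.u.

30.0 m.u.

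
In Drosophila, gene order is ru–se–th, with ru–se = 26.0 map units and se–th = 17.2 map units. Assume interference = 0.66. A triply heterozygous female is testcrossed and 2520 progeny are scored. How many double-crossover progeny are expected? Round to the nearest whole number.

38

Map distances give recombination frequencies of 0.260 and 0.172 for the two intervals.
With interference 0.66 (so coincidence = 0.34), expected double-crossover frequency = 0.260 × 0.172 × 0.34 = 0.01520.
Expected number = 0.01520 × 2520 = 38.32 ≈ 38.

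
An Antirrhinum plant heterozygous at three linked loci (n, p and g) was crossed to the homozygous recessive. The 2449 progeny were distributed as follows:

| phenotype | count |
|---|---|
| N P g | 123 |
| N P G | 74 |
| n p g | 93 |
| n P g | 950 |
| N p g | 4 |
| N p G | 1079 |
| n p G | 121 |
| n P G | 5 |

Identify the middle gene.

The two most frequent reciprocal classes, n P g and N p G, are the parental types, so the F1 was n P g / N p G.
The two rarest classes, n P G and N p g, are the double crossovers. Comparing them with the parentals, only the g allele has switched, so g is the middle locus and the order is p – g – n.

g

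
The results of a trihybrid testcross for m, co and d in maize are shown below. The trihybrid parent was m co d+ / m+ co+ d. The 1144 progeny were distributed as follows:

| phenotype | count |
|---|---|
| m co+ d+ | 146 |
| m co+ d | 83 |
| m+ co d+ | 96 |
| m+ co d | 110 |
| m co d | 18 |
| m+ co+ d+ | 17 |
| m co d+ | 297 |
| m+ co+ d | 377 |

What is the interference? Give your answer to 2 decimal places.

The two rarest classes, m co d and m+ co+ d+, are the double crossovers. Comparing them with the parentals, only the d allele has switched, so d is the middle locus and the order is m – d – co.
m–d: (179 + 35)/1144 = 0.1871; d–co: (256 + 35)/1144 = 0.2544.
Expected DCO frequency = 0.1871 × 0.2544 ≈ 0.04760; observed = 35/1144 ≈ 0.03059.
Coefficient of coincidence = 0.03059/0.04760 ≈ 0.64; interference = 1 − 0.64 = 0.36.

0.36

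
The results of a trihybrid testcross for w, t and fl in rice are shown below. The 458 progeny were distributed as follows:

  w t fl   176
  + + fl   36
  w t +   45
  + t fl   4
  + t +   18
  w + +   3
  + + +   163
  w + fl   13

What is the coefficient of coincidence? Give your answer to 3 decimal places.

0.959

The two most frequent reciprocal classes, w t fl and + + +, are the parental types, so the F1 was w t fl / + + +.
The two rarest classes, + t fl and w + +, are the double crossovers. Comparing them with the parentals, only the w allele has switched, so w is the middle locus and the order is t – w – fl.
t–w: (31 + 7)/458 = 0.0830; w–fl: (81 + 7)/458 = 0.1921.
Expected DCO frequency = 0.0830 × 0.1921 ≈ 0.01594; observed = 7/458 ≈ 0.01528.
Coefficient of coincidence = 0.01528/0.01594 ≈ 0.959.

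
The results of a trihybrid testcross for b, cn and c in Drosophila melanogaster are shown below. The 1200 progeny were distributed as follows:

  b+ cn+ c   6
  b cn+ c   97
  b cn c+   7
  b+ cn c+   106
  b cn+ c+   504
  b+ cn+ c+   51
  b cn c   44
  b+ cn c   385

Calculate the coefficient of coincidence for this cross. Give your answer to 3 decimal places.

The two most frequent reciprocal classes, b cn+ c+ and b+ cn c, are the parental types, so the F1 was b cn+ c+ / b+ cn c.
The two rarest classes, b cn c+ and b+ cn+ c, are the double crossovers. Comparing them with the parentals, only the cn allele has switched, so cn is the middle locus and the order is b – cn – c.
b–cn: (95 + 13)/1200 = 0.0900; cn–c: (203 + 13)/1200 = 0.1800.
Expected DCO frequency = 0.0900 × 0.1800 ≈ 0.01620; observed = 13/1200 ≈ 0.01083.
Coefficient of coincidence = 0.01083/0.01620 ≈ 0.669.

0.669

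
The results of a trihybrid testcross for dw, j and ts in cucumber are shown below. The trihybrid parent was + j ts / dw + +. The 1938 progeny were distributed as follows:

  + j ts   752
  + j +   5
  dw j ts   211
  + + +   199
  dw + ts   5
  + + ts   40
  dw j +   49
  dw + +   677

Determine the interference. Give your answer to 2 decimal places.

The two rarest classes, + j + and dw + ts, are the double crossovers. Comparing them with the parentals, only the ts allele has switched, so ts is the middle locus and the order is dw – ts – j.
dw–ts: (410 + 10)/1938 = 0.2167; ts–j: (89 + 10)/1938 = 0.0511.
Expected DCO frequency = 0.2167 × 0.0511 ≈ 0.01107; observed = 10/1938 ≈ 0.00516.
Coefficient of coincidence = 0.00516/0.01107 ≈ 0.47; interference = 1 − 0.47 = 0.53.

0.53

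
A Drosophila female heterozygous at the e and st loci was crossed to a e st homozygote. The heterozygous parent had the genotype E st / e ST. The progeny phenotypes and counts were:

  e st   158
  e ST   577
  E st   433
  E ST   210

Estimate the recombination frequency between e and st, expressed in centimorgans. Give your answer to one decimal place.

26.7 centimorgans

The recombinant classes are E ST and e st: 210 + 158 = 368.
Recombination frequency = 368/1378 = 0.2671 ≈ 26.7%, i.e. 26.7 centimorgans.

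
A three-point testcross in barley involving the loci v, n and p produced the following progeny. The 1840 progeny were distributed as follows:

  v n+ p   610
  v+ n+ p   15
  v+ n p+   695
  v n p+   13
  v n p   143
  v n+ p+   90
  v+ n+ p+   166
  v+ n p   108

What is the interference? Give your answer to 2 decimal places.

0.32

The two most frequent reciprocal classes, v n+ p and v+ n p+, are the parental types, so the F1 was v n+ p / v+ n p+.
The two rarest classes, v+ n+ p and v n p+, are the double crossovers. Comparing them with the parentals, only the v allele has switched, so v is the middle locus and the order is p – v – n.
p–v: (198 + 28)/1840 = 0.1228; v–n: (309 + 28)/1840 = 0.1832.
Expected DCO frequency = 0.1228 × 0.1832 ≈ 0.02250; observed = 28/1840 ≈ 0.01522.
Coefficient of coincidence = 0.01522/0.02250 ≈ 0.68; interference = 1 − 0.68 = 0.32.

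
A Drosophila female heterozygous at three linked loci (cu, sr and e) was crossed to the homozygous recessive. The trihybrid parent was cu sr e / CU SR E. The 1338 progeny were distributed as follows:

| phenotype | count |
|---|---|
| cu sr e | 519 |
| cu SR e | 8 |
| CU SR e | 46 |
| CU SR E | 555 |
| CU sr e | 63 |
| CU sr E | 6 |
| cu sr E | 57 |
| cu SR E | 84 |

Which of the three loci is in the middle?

The two rarest classes, cu SR e and CU sr E, are the double crossovers. Comparing them with the parentals, only the sr allele has switched, so sr is the middle locus and the order is cu – sr – e.

sr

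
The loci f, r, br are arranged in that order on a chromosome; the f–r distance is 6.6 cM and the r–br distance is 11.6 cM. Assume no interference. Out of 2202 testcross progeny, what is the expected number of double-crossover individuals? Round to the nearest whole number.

Map distances give recombination frequencies of 0.066 and 0.116 for the two intervals.
With no interference, expected double-crossover frequency = 0.066 × 0.116 = 0.00766.
Expected number = 0.00766 × 2202 = 16.86 ≈ 17.

17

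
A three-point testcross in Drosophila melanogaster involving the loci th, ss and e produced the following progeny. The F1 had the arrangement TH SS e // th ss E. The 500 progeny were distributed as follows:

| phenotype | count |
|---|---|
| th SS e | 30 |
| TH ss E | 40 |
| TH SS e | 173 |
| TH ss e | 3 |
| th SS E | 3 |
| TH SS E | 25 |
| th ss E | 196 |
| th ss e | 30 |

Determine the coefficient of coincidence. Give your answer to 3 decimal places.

The two rarest classes, TH ss e and th SS E, are the double crossovers. Comparing them with the parentals, only the ss allele has switched, so ss is the middle locus and the order is th – ss – e.
th–ss: (70 + 6)/500 = 0.1520; ss–e: (55 + 6)/500 = 0.1220.
Expected DCO frequency = 0.1520 × 0.1220 ≈ 0.01854; observed = 6/500 ≈ 0.01200.
Coefficient of coincidence = 0.01200/0.01854 ≈ 0.647.

0.647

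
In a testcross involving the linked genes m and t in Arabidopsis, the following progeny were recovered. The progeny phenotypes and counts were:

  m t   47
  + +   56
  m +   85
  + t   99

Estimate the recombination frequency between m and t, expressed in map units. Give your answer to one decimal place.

The two most frequent classes, + t (99) and m + (85), are the parental types, so the F1 was + t / m +.
The recombinant classes are + + and m t: 56 + 47 = 103.
Recombination frequency = 103/287 = 0.3589 ≈ 35.9%, i.e. 35.9 map units.

35.9 map units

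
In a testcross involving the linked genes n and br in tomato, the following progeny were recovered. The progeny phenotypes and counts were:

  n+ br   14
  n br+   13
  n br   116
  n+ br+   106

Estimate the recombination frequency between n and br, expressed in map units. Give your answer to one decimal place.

The two most frequent classes, n+ br+ (106) and n br (116), are the parental types, so the F1 was n+ br+ / n br.
The recombinant classes are n+ br and n br+: 14 + 13 = 27.
Recombination frequency = 27/249 = 0.1084 ≈ 10.8%, i.e. 10.8 map units.

10.8 map units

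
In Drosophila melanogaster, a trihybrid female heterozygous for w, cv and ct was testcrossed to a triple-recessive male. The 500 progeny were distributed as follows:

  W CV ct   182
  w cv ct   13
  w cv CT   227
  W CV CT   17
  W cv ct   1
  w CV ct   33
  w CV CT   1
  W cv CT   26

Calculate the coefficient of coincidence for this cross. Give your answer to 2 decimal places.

0.51

The two most frequent reciprocal classes, w cv CT and W CV ct, are the parental types, so the F1 was w cv CT / W CV ct.
The two rarest classes, w CV CT and W cv ct, are the double crossovers. Comparing them with the parentals, only the cv allele has switched, so cv is the middle locus and the order is ct – cv – w.
ct–cv: (30 + 2)/500 = 0.0640; cv–w: (59 + 2)/500 = 0.1220.
Expected DCO frequency = 0.0640 × 0.1220 ≈ 0.00781; observed = 2/500 ≈ 0.00400.
Coefficient of coincidence = 0.00400/0.00781 ≈ 0.51.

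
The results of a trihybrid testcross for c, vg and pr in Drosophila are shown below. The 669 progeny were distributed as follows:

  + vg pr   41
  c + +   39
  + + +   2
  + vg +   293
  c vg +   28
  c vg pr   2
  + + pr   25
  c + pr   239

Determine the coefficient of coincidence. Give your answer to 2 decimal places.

The two most frequent reciprocal classes, c + pr and + vg +, are the parental types, so the F1 was c + pr / + vg +.
The two rarest classes, c vg pr and + + +, are the double crossovers. Comparing them with the parentals, only the vg allele has switched, so vg is the middle locus and the order is c – vg – pr.
c–vg: (53 + 4)/669 = 0.0852; vg–pr: (80 + 4)/669 = 0.1256.
Expected DCO frequency = 0.0852 × 0.1256 ≈ 0.01070; observed = 4/669 ≈ 0.00598.
Coefficient of coincidence = 0.00598/0.01070 ≈ 0.56.

0.56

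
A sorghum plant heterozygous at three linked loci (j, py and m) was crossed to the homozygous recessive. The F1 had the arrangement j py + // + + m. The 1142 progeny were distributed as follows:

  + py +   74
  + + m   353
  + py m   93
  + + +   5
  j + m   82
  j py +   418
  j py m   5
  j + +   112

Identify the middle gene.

m

The two rarest classes, j py m and + + +, are the double crossovers. Comparing them with the parentals, only the m allele has switched, so m is the middle locus and the order is j – m – py.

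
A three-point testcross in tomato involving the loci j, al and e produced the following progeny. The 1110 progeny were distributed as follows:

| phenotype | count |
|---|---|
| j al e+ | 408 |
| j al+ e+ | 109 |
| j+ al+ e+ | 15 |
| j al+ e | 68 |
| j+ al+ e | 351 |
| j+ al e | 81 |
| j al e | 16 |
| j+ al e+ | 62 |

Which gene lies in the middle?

e

The two most frequent reciprocal classes, j+ al+ e and j al e+, are the parental types, so the F1 was j+ al+ e / j al e+.
The two rarest classes, j+ al+ e+ and j al e, are the double crossovers. Comparing them with the parentals, only the e allele has switched, so e is the middle locus and the order is al – e – j.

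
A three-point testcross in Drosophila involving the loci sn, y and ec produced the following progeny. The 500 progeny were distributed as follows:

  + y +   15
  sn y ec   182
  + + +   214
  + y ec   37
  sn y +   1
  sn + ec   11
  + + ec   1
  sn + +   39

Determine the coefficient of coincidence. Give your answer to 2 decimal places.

The two most frequent reciprocal classes, + + + and sn y ec, are the parental types, so the F1 was + + + / sn y ec.
The two rarest classes, + + ec and sn y +, are the double crossovers. Comparing them with the parentals, only the ec allele has switched, so ec is the middle locus and the order is sn – ec – y.
sn–ec: (76 + 2)/500 = 0.1560; ec–y: (26 + 2)/500 = 0.0560.
Expected DCO frequency = 0.1560 × 0.0560 ≈ 0.00874; observed = 2/500 ≈ 0.00400.
Coefficient of coincidence = 0.00400/0.00874 ≈ 0.46.

0.46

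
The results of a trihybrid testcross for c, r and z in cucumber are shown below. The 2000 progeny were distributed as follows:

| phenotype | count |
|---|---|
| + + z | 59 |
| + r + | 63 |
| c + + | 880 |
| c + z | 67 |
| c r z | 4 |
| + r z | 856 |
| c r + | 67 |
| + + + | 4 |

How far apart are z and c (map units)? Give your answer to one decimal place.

The two most frequent reciprocal classes, + r z and c + +, are the parental types, so the F1 was + r z / c + +.
The two rarest classes, c r z and + + +, are the double crossovers. Comparing them with the parentals, only the c allele has switched, so c is the middle locus and the order is z – c – r.
Crossovers in the z–c interval produce the single-crossover classes + r + and c + z (63 + 67 = 130) plus the double crossovers (8).
RF(z–c) = (130 + 8) / 2000 = 138/2000 = 0.0690 → 6.9 map units.

6.9 map units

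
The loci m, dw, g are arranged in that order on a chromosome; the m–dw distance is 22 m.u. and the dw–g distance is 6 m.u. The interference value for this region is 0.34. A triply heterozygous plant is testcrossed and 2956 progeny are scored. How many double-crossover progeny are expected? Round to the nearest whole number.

26

Map distances give recombination frequencies of 0.220 and 0.060 for the two intervals.
With interference 0.34 (so coincidence = 0.66), expected double-crossover frequency = 0.220 × 0.060 × 0.66 = 0.00871.
Expected number = 0.00871 × 2956 = 25.75 ≈ 26.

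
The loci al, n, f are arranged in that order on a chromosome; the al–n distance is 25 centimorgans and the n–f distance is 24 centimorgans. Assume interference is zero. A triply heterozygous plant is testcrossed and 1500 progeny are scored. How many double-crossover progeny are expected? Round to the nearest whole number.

Map distances give recombination frequencies of 0.250 and 0.240 for the two intervals.
With no interference, expected double-crossover frequency = 0.250 × 0.240 = 0.06000.
Expected number = 0.06000 × 1500 = 90.00 ≈ 90.

90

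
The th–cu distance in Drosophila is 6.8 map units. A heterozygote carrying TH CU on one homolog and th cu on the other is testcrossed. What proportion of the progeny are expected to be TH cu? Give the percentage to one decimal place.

A map distance of 6.8 map units corresponds to a recombination frequency of 0.068.
The F1 is TH CU / th cu, so TH cu is a recombinant gamete class with expected frequency r/2 = 0.068/2 = 0.0340.
That is 0.0340 = 3.4% of the progeny.

3.4%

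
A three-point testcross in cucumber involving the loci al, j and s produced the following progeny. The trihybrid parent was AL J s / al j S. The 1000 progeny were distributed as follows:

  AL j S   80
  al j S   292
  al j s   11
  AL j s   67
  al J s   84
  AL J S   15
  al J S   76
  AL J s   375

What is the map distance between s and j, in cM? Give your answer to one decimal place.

The two rarest classes, AL J S and al j s, are the double crossovers. Comparing them with the parentals, only the s allele has switched, so s is the middle locus and the order is j – s – al.
Crossovers in the j–s interval produce the single-crossover classes AL j s and al J S (67 + 76 = 143) plus the double crossovers (26).
RF(j–s) = (143 + 26) / 1000 = 169/1000 = 0.1690 → 16.9 cM.

16.9 cM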